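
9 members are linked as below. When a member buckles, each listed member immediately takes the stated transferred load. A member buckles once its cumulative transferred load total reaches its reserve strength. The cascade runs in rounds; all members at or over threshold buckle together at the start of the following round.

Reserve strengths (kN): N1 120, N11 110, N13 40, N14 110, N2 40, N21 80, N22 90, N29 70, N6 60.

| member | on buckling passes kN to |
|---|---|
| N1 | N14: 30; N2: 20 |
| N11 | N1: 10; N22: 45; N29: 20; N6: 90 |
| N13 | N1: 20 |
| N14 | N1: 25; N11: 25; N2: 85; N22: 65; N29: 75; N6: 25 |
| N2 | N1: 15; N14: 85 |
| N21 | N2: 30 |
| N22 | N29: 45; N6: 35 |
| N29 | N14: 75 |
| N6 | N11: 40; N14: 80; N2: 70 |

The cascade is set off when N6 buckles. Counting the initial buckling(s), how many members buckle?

4

Round 1 — N6 buckles (initial).
  N11: +40 → 40 < 110
  N14: +80 → 80 < 110
  N2: +70 → 70 ≥ 40
Round 2 — N2 buckles.
  N1: +15 → 15 < 120
  N14: +85 → 165 ≥ 110
Round 3 — N14 buckles.
  N1: +25 → 40 < 120
  N11: +25 → 65 < 110
  N22: +65 → 65 < 90
  N29: +75 → 75 ≥ 70
Round 4 — N29 buckles.
No further bucklings.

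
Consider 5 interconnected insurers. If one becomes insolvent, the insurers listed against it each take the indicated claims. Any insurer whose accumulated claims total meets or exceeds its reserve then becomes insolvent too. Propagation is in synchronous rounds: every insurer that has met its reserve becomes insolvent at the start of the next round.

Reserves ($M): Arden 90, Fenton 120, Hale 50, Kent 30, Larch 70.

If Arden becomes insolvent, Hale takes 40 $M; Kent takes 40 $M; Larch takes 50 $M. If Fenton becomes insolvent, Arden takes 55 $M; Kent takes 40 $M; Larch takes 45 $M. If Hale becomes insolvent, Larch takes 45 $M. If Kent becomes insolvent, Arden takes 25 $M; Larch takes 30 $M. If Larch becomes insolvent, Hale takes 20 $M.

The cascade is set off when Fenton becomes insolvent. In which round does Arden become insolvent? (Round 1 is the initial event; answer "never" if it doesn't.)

Round 1 — Fenton becomes insolvent (initial).
  Arden: +55 → 55 < 90
  Kent: +40 → 40 ≥ 30
  Larch: +45 → 45 < 70
Round 2 — Kent becomes insolvent.
  Arden: +25 → 80 < 90
  Larch: +30 → 75 ≥ 70
Round 3 — Larch becomes insolvent.
  Hale: +20 → 20 < 50
No further insolvencies.

never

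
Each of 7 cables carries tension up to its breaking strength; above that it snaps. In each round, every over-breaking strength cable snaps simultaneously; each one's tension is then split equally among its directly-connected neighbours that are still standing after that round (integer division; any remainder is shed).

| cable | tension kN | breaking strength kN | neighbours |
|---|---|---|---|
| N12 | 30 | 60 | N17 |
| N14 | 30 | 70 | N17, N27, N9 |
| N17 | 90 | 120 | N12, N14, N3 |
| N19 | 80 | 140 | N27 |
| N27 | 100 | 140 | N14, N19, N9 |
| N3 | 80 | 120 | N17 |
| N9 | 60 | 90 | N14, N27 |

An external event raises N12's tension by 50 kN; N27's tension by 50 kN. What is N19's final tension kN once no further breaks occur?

130

Round 1 — N12 at 80 > 60; N27 at 150 > 140. N12, N27 snap.
  N12 sheds 80 kN to N17: 80 each.
    N17: 90+80 = 170 > 120
  N27 sheds 150 kN to N14, N19, N9: 50 each.
    N14: 30+50 = 80 > 70
    N19: 80+50 = 130 ≤ 140
    N9: 60+50 = 110 > 90
Round 2 — N14, N17, N9 snap.
  N14 sheds 80 kN: no online neighbours, lost.
  N17 sheds 170 kN to N3: 170 each.
    N3: 80+170 = 250 > 120
  N9 sheds 110 kN: no online neighbours, lost.
Round 3 — N3 snaps.
  N3 sheds 250 kN: no online neighbours, lost.
No further breaks.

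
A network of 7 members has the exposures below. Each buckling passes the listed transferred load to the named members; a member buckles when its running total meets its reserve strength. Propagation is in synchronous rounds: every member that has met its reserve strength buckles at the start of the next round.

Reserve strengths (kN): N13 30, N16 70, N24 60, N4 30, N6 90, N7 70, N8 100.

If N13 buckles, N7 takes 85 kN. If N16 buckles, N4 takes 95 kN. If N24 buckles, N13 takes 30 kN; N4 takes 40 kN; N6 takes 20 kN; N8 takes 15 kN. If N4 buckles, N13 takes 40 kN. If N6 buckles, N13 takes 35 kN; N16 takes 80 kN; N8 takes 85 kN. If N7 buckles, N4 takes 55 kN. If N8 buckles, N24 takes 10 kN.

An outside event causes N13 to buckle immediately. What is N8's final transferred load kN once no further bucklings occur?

Round 1 — N13 buckles (initial).
  N7: +85 → 85 ≥ 70
Round 2 — N7 buckles.
  N4: +55 → 55 ≥ 30
Round 3 — N4 buckles.
No further bucklings.

0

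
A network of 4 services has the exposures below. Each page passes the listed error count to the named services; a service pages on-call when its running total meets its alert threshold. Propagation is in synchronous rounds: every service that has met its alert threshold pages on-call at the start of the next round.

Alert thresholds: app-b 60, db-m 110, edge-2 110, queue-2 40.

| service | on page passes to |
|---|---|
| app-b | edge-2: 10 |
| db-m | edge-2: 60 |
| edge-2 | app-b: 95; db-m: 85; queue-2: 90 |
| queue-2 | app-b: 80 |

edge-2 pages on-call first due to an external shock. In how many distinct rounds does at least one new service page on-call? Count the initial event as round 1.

Round 1 — edge-2 pages on-call (initial).
  app-b: +95 → 95 ≥ 60
  db-m: +85 → 85 < 110
  queue-2: +90 → 90 ≥ 40
Round 2 — app-b, queue-2 page on-call.
No further pages.

2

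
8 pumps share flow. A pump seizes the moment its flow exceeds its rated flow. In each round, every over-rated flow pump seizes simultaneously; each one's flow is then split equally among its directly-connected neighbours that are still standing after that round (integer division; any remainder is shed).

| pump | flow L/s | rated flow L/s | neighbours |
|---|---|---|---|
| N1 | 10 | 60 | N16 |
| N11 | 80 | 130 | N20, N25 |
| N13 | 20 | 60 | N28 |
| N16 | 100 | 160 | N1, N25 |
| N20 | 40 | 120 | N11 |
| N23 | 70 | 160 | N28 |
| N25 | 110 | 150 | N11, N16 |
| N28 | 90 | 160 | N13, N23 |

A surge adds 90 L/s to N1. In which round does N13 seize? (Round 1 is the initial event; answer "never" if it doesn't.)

never

Round 1 — N1 at 100 > 60. N1 seizes.
  N1 sheds 100 L/s to N16: 100 each.
    N16: 100+100 = 200 > 160
Round 2 — N16 seizes.
  N16 sheds 200 L/s to N25: 200 each.
    N25: 110+200 = 310 > 150
Round 3 — N25 seizes.
  N25 sheds 310 L/s to N11: 310 each.
    N11: 80+310 = 390 > 130
Round 4 — N11 seizes.
  N11 sheds 390 L/s to N20: 390 each.
    N20: 40+390 = 430 > 120
Round 5 — N20 seizes.
  N20 sheds 430 L/s: no online neighbours, lost.
No further seizures.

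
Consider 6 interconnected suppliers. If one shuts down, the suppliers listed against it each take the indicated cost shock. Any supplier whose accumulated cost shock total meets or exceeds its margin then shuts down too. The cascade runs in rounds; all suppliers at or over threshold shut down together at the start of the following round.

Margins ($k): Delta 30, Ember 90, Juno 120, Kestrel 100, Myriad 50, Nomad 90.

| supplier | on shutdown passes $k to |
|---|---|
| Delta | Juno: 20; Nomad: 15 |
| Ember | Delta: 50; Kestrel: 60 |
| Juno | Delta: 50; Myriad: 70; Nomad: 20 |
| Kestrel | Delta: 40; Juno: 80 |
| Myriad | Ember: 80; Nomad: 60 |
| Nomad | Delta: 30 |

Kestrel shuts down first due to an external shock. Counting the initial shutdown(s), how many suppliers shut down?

2

Round 1 — Kestrel shuts down (initial).
  Delta: +40 → 40 ≥ 30
  Juno: +80 → 80 < 120
Round 2 — Delta shuts down.
  Juno: +20 → 100 < 120
  Nomad: +15 → 15 < 90
No further shutdowns.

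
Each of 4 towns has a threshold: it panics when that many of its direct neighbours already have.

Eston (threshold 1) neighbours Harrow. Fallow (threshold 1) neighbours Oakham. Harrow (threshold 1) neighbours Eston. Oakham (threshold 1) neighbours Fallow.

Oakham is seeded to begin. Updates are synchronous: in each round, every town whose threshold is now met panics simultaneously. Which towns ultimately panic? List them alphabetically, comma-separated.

Round 1 — Oakham panics (initial).
Round 2 — checking thresholds:
  Fallow: 1 of 1 neighbours ≥ 1, panics.
Round 3 — no new panics; cascade stops.

Fallow, Oakham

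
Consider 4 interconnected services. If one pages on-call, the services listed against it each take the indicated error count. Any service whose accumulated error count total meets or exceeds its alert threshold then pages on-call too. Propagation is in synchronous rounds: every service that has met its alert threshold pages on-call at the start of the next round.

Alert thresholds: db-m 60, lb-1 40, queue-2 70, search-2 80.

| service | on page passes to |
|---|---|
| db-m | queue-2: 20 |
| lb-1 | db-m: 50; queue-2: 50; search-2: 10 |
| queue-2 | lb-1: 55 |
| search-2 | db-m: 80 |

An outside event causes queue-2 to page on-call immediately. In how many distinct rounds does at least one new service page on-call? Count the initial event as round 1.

2

Round 1 — queue-2 pages on-call (initial).
  lb-1: +55 → 55 ≥ 40
Round 2 — lb-1 pages on-call.
  db-m: +50 → 50 < 60
  search-2: +10 → 10 < 80
No further pages.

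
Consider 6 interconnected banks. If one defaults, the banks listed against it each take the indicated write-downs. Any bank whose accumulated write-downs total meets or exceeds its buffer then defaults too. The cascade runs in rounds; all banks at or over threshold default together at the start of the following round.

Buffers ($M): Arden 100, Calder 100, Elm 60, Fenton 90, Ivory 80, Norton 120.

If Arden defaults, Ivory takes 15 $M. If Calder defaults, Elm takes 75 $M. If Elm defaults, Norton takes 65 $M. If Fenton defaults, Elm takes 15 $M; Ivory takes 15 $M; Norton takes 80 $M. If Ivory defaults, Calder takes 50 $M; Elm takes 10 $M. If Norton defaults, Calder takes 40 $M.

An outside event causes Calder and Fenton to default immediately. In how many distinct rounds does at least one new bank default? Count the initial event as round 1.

Round 1 — Calder, Fenton default (initial).
  Elm: +75+15 → 90 ≥ 60
  Ivory: +15 → 15 < 80
  Norton: +80 → 80 < 120
Round 2 — Elm defaults.
  Norton: +65 → 145 ≥ 120
Round 3 — Norton defaults.
No further defaults.

3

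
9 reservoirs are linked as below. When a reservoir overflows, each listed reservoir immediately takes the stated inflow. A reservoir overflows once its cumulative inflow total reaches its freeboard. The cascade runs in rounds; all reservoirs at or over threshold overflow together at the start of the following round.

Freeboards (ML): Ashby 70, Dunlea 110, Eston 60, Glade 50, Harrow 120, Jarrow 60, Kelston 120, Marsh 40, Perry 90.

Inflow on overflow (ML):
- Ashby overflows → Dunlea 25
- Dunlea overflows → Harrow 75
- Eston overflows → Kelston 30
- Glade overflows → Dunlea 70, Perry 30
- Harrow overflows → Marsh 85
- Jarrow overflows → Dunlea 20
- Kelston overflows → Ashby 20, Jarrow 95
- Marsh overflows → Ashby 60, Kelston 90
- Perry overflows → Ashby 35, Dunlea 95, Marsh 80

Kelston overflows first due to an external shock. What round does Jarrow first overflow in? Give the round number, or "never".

Round 1 — Kelston overflows (initial).
  Ashby: +20 → 20 < 70
  Jarrow: +95 → 95 ≥ 60
Round 2 — Jarrow overflows.
  Dunlea: +20 → 20 < 110
No further overflows.

2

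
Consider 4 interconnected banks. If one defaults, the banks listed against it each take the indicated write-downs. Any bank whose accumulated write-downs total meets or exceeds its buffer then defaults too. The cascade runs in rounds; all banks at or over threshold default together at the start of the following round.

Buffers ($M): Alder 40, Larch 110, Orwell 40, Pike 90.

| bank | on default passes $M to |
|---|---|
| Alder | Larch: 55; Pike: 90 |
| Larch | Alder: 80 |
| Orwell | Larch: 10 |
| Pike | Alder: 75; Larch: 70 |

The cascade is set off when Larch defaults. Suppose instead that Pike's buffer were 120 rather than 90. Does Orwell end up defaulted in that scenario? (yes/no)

no

With Pike's buffer at 120:
Round 1 — Larch defaults (initial).
  Alder: +80 → 80 ≥ 40
Round 2 — Alder defaults.
  Pike: +90 → 90 < 120
No further defaults.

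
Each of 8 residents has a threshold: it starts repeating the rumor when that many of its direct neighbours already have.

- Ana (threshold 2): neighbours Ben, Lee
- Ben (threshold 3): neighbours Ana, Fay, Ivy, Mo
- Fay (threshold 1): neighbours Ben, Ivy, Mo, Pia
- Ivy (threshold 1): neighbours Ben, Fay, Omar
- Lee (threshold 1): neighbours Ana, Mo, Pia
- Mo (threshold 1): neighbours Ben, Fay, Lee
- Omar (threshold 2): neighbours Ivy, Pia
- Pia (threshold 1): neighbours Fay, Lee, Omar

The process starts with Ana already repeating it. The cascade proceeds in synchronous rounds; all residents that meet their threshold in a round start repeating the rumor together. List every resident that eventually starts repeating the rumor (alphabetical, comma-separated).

Ana, Ben, Fay, Ivy, Lee, Mo, Omar, Pia

Round 1 — Ana starts repeating the rumor (initial).
Round 2 — checking thresholds:
  Ben: 1 of 4 neighbours < 3, holds.
  Lee: 1 of 3 neighbours ≥ 1, starts repeating the rumor.
Round 3 — checking thresholds:
  Ben: 1 of 4 neighbours < 3, holds.
  Mo: 1 of 3 neighbours ≥ 1, starts repeating the rumor.
  Pia: 1 of 3 neighbours ≥ 1, starts repeating the rumor.
Round 4 — checking thresholds:
  Ben: 2 of 4 neighbours < 3, holds.
  Fay: 2 of 4 neighbours ≥ 1, starts repeating the rumor.
  Omar: 1 of 2 neighbours < 2, holds.
Round 5 — checking thresholds:
  Ben: 3 of 4 neighbours ≥ 3, starts repeating the rumor.
  Ivy: 1 of 3 neighbours ≥ 1, starts repeating the rumor.
  Omar: 1 of 2 neighbours < 2, holds.
Round 6 — checking thresholds:
  Omar: 2 of 2 neighbours ≥ 2, starts repeating the rumor.
Round 7 — no new spreads; cascade stops.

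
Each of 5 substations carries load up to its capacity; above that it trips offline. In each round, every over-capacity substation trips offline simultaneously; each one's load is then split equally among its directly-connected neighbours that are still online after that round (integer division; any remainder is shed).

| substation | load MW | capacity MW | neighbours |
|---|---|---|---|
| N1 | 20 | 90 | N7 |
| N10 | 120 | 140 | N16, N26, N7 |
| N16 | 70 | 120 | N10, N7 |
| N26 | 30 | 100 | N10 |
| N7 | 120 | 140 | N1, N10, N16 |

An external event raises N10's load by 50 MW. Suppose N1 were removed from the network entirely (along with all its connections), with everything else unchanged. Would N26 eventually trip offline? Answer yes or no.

no

With N1 removed:
Round 1 — N10 at 170 > 140. N10 trips offline.
  N10 sheds 170 MW to N16, N26, N7: 56 each (2 lost).
    N16: 70+56 = 126 > 120
    N26: 30+56 = 86 ≤ 100
    N7: 120+56 = 176 > 140
Round 2 — N16, N7 trip offline.
  N16 sheds 126 MW: no online neighbours, lost.
  N7 sheds 176 MW: no online neighbours, lost.
No further trips.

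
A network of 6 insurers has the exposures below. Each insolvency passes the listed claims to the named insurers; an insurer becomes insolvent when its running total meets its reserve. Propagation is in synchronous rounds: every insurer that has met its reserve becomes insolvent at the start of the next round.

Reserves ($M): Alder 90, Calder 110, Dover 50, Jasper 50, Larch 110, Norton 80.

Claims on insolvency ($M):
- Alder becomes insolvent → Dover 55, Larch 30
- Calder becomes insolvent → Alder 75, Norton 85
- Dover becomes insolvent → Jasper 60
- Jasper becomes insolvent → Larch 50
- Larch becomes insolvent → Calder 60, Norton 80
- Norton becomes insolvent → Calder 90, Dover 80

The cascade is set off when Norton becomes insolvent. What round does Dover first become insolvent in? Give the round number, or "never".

2

Round 1 — Norton becomes insolvent (initial).
  Calder: +90 → 90 < 110
  Dover: +80 → 80 ≥ 50
Round 2 — Dover becomes insolvent.
  Jasper: +60 → 60 ≥ 50
Round 3 — Jasper becomes insolvent.
  Larch: +50 → 50 < 110
No further insolvencies.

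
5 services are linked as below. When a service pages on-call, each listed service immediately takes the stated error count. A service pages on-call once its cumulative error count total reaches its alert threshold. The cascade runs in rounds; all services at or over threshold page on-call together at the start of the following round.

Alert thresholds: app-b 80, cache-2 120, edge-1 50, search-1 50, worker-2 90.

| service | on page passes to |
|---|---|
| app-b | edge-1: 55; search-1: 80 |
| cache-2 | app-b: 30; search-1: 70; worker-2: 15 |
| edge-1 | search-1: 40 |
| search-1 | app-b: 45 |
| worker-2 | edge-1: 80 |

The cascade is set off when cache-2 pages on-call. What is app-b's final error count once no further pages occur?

75

Round 1 — cache-2 pages on-call (initial).
  app-b: +30 → 30 < 80
  search-1: +70 → 70 ≥ 50
  worker-2: +15 → 15 < 90
Round 2 — search-1 pages on-call.
  app-b: +45 → 75 < 80
No further pages.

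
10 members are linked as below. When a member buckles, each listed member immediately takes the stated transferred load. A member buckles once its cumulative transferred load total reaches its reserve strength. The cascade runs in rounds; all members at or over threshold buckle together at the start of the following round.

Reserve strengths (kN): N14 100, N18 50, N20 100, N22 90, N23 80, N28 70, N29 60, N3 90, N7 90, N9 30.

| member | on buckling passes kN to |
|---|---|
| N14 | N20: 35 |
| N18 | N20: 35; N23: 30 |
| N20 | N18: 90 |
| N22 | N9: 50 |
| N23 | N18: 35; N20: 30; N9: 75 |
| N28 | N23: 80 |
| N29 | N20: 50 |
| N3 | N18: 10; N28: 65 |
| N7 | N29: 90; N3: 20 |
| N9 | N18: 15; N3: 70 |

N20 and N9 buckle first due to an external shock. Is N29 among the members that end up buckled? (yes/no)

no

Round 1 — N20, N9 buckle (initial).
  N18: +90+15 → 105 ≥ 50
  N3: +70 → 70 < 90
Round 2 — N18 buckles.
  N23: +30 → 30 < 80
No further bucklings.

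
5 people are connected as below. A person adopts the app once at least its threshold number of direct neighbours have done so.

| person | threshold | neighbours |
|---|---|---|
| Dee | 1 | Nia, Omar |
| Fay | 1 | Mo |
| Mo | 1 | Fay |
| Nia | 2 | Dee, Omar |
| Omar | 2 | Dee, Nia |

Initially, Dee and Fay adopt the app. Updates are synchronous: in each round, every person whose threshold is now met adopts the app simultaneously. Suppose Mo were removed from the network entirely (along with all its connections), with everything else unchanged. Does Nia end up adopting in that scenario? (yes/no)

With Mo removed:
Round 1 — Dee, Fay adopt the app (initial).
Round 2 — no new adoptions; cascade stops.

no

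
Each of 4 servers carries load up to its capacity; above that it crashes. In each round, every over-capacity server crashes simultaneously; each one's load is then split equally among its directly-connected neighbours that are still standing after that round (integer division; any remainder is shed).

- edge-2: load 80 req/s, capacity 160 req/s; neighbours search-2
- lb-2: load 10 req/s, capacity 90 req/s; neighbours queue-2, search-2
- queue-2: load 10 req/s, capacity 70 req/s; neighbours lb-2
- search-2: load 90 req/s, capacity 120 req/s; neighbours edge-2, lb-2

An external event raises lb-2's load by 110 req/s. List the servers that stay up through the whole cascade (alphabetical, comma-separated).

queue-2

Round 1 — lb-2 at 120 > 90. lb-2 crashes.
  lb-2 sheds 120 req/s to queue-2, search-2: 60 each.
    queue-2: 10+60 = 70 ≤ 70
    search-2: 90+60 = 150 > 120
Round 2 — search-2 crashes.
  search-2 sheds 150 req/s to edge-2: 150 each.
    edge-2: 80+150 = 230 > 160
Round 3 — edge-2 crashes.
  edge-2 sheds 230 req/s: no online neighbours, lost.
No further crashes.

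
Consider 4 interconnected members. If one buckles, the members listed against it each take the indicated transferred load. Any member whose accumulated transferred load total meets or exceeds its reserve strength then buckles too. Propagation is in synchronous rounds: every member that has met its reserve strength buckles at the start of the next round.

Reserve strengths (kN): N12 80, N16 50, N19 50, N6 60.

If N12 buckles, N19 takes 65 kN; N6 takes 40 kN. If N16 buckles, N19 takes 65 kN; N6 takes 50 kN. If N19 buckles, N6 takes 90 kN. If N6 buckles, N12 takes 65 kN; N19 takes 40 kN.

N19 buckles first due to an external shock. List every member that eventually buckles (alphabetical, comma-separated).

Round 1 — N19 buckles (initial).
  N6: +90 → 90 ≥ 60
Round 2 — N6 buckles.
  N12: +65 → 65 < 80
No further bucklings.

N19, N6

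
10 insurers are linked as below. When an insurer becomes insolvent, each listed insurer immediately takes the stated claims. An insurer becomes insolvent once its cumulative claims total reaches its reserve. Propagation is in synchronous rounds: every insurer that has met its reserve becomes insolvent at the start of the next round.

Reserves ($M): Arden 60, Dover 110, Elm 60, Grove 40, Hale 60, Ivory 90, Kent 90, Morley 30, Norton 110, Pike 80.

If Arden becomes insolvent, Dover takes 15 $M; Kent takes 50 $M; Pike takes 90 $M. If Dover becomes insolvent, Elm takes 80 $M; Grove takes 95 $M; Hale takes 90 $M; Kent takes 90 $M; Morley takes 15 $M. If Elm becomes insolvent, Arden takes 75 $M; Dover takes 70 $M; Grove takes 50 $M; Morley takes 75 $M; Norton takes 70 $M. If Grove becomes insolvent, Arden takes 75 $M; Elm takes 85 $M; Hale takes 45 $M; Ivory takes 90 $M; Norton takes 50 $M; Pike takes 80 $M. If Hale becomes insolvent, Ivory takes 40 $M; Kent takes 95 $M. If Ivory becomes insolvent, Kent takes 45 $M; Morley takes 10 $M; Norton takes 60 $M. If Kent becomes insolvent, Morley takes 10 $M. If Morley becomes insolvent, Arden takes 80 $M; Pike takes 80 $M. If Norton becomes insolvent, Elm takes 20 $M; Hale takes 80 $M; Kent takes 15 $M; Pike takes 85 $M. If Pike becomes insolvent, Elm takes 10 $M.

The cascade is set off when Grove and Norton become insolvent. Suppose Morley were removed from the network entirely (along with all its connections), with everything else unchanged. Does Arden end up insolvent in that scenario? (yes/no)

yes

With Morley removed:
Round 1 — Grove, Norton become insolvent (initial).
  Arden: +75 → 75 ≥ 60
  Elm: +85+20 → 105 ≥ 60
  Hale: +45+80 → 125 ≥ 60
  Ivory: +90 → 90 ≥ 90
  Kent: +15 → 15 < 90
  Pike: +80+85 → 165 ≥ 80
Round 2 — Arden, Elm, Hale, Ivory, Pike become insolvent.
  Dover: +15+70 → 85 < 110
  Kent: +50+95+45 → 205 ≥ 90
Round 3 — Kent becomes insolvent.
No further insolvencies.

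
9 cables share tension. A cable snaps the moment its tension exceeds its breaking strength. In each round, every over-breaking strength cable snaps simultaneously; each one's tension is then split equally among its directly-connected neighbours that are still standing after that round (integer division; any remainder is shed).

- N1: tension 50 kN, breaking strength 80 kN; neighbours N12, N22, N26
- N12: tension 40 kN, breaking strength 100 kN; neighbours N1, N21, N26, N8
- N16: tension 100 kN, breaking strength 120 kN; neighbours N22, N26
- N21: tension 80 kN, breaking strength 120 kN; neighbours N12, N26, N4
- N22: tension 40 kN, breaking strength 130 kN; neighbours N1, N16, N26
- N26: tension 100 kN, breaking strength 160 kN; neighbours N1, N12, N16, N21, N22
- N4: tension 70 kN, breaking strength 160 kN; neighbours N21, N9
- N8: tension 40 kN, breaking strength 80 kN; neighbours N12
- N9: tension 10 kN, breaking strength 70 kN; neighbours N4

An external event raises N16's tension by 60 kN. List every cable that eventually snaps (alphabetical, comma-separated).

N1, N12, N16, N21, N22, N26, N8

Round 1 — N16 at 160 > 120. N16 snaps.
  N16 sheds 160 kN to N22, N26: 80 each.
    N22: 40+80 = 120 ≤ 130
    N26: 100+80 = 180 > 160
Round 2 — N26 snaps.
  N26 sheds 180 kN to N1, N12, N21, N22: 45 each.
    N1: 50+45 = 95 > 80
    N12: 40+45 = 85 ≤ 100
    N21: 80+45 = 125 > 120
    N22: 120+45 = 165 > 130
Round 3 — N1, N21, N22 snap.
  N1 sheds 95 kN to N12: 95 each.
    N12: 85+95 = 180 > 100
  N21 sheds 125 kN to N12, N4: 62 each (1 lost).
    N12: 180+62 = 242 > 100
    N4: 70+62 = 132 ≤ 160
  N22 sheds 165 kN: no online neighbours, lost.
Round 4 — N12 snaps.
  N12 sheds 242 kN to N8: 242 each.
    N8: 40+242 = 282 > 80
Round 5 — N8 snaps.
  N8 sheds 282 kN: no online neighbours, lost.
No further breaks.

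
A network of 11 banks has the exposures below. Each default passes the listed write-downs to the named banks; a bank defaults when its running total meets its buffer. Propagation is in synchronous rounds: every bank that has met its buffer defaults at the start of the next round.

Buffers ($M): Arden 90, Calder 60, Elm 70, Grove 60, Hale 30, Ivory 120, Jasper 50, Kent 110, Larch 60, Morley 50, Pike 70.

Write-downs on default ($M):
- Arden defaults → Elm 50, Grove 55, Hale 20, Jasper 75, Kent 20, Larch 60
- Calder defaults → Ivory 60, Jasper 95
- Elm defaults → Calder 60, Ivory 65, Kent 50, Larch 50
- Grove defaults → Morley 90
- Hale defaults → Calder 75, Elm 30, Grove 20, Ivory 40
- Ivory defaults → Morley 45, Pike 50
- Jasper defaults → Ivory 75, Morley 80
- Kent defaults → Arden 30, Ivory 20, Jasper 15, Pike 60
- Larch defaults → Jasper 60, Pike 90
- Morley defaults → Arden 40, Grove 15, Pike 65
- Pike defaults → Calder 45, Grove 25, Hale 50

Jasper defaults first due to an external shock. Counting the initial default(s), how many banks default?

2

Round 1 — Jasper defaults (initial).
  Ivory: +75 → 75 < 120
  Morley: +80 → 80 ≥ 50
Round 2 — Morley defaults.
  Arden: +40 → 40 < 90
  Grove: +15 → 15 < 60
  Pike: +65 → 65 < 70
No further defaults.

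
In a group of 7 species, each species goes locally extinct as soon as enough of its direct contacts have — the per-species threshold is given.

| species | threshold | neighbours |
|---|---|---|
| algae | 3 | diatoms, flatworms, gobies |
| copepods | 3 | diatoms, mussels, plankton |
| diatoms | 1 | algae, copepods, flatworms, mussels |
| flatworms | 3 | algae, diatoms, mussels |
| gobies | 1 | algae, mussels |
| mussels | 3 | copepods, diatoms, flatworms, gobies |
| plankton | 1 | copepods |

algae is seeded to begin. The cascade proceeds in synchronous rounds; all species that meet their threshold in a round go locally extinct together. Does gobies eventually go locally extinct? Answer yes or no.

Round 1 — algae goes locally extinct (initial).
Round 2 — checking thresholds:
  diatoms: 1 of 4 neighbours ≥ 1, goes locally extinct.
  flatworms: 1 of 3 neighbours < 3, below threshold.
  gobies: 1 of 2 neighbours ≥ 1, goes locally extinct.
Round 3 — no new extinctions; cascade stops.

yes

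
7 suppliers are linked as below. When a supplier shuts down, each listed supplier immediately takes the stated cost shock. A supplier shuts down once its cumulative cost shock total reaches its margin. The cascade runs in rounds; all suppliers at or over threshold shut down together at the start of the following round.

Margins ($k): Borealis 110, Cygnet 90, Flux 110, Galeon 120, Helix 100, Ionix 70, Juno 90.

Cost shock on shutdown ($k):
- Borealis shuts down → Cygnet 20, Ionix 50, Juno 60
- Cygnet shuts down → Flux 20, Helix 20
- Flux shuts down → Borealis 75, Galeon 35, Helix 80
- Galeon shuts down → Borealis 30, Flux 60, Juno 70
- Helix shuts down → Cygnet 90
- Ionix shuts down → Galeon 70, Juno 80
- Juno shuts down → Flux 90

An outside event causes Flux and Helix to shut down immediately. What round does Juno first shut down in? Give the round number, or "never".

never

Round 1 — Flux, Helix shut down (initial).
  Borealis: +75 → 75 < 110
  Cygnet: +90 → 90 ≥ 90
  Galeon: +35 → 35 < 120
Round 2 — Cygnet shuts down.
No further shutdowns.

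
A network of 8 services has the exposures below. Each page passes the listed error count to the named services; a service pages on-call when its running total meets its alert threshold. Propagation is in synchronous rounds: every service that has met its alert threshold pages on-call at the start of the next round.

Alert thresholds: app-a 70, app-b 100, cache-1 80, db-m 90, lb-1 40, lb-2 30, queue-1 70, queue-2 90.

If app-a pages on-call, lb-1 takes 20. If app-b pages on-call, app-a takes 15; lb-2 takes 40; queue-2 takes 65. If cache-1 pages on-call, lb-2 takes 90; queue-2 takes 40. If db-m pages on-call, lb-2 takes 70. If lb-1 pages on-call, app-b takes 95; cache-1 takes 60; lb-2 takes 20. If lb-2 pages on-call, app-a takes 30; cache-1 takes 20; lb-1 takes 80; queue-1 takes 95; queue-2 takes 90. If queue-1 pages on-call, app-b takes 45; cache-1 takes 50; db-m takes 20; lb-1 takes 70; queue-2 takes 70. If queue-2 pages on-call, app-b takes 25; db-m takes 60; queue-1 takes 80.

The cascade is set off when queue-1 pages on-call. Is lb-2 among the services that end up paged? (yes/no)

Round 1 — queue-1 pages on-call (initial).
  app-b: +45 → 45 < 100
  cache-1: +50 → 50 < 80
  db-m: +20 → 20 < 90
  lb-1: +70 → 70 ≥ 40
  queue-2: +70 → 70 < 90
Round 2 — lb-1 pages on-call.
  app-b: +95 → 140 ≥ 100
  cache-1: +60 → 110 ≥ 80
  lb-2: +20 → 20 < 30
Round 3 — app-b, cache-1 page on-call.
  app-a: +15 → 15 < 70
  lb-2: +40+90 → 150 ≥ 30
  queue-2: +65+40 → 175 ≥ 90
Round 4 — lb-2, queue-2 page on-call.
  app-a: +30 → 45 < 70
  db-m: +60 → 80 < 90
No further pages.

yes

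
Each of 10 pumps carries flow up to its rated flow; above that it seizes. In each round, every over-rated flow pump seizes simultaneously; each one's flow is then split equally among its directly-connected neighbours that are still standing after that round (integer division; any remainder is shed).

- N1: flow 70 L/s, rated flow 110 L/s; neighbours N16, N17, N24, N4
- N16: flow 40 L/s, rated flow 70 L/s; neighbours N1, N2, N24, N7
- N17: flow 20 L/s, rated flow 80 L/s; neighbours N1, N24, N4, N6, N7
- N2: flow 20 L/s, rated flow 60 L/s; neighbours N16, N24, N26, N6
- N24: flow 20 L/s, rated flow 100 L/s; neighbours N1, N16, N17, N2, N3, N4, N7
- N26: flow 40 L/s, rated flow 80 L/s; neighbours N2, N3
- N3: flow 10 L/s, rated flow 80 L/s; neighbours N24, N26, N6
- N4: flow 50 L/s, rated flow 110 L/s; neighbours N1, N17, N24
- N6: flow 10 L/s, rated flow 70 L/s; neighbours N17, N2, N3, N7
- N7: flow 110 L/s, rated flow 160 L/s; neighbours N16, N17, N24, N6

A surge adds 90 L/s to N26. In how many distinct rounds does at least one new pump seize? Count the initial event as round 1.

2

Round 1 — N26 at 130 > 80. N26 seizes.
  N26 sheds 130 L/s to N2, N3: 65 each.
    N2: 20+65 = 85 > 60
    N3: 10+65 = 75 ≤ 80
Round 2 — N2 seizes.
  N2 sheds 85 L/s to N16, N24, N6: 28 each (1 lost).
    N16: 40+28 = 68 ≤ 70
    N24: 20+28 = 48 ≤ 100
    N6: 10+28 = 38 ≤ 70
No further seizures.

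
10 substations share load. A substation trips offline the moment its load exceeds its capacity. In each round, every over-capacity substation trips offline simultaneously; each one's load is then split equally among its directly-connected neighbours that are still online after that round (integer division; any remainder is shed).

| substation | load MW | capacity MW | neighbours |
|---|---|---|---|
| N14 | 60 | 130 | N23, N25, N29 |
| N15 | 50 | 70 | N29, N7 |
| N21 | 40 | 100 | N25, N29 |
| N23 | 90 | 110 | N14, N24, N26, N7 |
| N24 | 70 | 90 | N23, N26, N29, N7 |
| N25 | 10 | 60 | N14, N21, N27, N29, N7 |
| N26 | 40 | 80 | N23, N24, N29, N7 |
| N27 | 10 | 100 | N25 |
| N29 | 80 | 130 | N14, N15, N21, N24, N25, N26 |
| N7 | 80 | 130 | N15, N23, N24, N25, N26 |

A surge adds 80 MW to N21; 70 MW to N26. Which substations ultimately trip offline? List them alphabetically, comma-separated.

Round 1 — N21 at 120 > 100; N26 at 110 > 80. N21, N26 trip offline.
  N21 sheds 120 MW to N25, N29: 60 each.
    N25: 10+60 = 70 > 60
    N29: 80+60 = 140 > 130
  N26 sheds 110 MW to N23, N24, N29, N7: 27 each (2 lost).
    N23: 90+27 = 117 > 110
    N24: 70+27 = 97 > 90
    N29: 140+27 = 167 > 130
    N7: 80+27 = 107 ≤ 130
Round 2 — N23, N24, N25, N29 trip offline.
  N23 sheds 117 MW to N14, N7: 58 each (1 lost).
    N14: 60+58 = 118 ≤ 130
    N7: 107+58 = 165 > 130
  N24 sheds 97 MW to N7: 97 each.
    N7: 165+97 = 262 > 130
  N25 sheds 70 MW to N14, N27, N7: 23 each (1 lost).
    N14: 118+23 = 141 > 130
    N27: 10+23 = 33 ≤ 100
    N7: 262+23 = 285 > 130
  N29 sheds 167 MW to N14, N15: 83 each (1 lost).
    N14: 141+83 = 224 > 130
    N15: 50+83 = 133 > 70
Round 3 — N14, N15, N7 trip offline.
  N14 sheds 224 MW: no online neighbours, lost.
  N15 sheds 133 MW: no online neighbours, lost.
  N7 sheds 285 MW: no online neighbours, lost.
No further trips.

N14, N15, N21, N23, N24, N25, N26, N29, N7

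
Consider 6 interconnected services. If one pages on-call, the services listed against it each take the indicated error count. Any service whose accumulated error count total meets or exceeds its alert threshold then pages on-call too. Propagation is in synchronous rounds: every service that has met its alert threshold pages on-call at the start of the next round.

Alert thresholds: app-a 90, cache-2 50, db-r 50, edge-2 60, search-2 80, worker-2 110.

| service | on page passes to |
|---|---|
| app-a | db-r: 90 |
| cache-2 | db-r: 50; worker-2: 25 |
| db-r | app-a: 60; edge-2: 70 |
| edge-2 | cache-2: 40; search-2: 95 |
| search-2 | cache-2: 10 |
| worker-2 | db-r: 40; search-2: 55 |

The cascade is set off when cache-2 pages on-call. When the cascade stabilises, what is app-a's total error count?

60

Round 1 — cache-2 pages on-call (initial).
  db-r: +50 → 50 ≥ 50
  worker-2: +25 → 25 < 110
Round 2 — db-r pages on-call.
  app-a: +60 → 60 < 90
  edge-2: +70 → 70 ≥ 60
Round 3 — edge-2 pages on-call.
  search-2: +95 → 95 ≥ 80
Round 4 — search-2 pages on-call.
No further pages.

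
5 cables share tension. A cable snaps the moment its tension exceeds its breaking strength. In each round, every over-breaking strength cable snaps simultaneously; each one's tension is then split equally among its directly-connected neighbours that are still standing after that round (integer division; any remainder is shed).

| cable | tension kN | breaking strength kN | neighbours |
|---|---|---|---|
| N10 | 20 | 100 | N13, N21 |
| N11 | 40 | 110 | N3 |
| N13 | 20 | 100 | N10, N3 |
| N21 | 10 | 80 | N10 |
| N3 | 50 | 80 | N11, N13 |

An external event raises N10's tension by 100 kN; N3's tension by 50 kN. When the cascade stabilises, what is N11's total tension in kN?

Round 1 — N10 at 120 > 100; N3 at 100 > 80. N10, N3 snap.
  N10 sheds 120 kN to N13, N21: 60 each.
    N13: 20+60 = 80 ≤ 100
    N21: 10+60 = 70 ≤ 80
  N3 sheds 100 kN to N11, N13: 50 each.
    N11: 40+50 = 90 ≤ 110
    N13: 80+50 = 130 > 100
Round 2 — N13 snaps.
  N13 sheds 130 kN: no online neighbours, lost.
No further breaks.

90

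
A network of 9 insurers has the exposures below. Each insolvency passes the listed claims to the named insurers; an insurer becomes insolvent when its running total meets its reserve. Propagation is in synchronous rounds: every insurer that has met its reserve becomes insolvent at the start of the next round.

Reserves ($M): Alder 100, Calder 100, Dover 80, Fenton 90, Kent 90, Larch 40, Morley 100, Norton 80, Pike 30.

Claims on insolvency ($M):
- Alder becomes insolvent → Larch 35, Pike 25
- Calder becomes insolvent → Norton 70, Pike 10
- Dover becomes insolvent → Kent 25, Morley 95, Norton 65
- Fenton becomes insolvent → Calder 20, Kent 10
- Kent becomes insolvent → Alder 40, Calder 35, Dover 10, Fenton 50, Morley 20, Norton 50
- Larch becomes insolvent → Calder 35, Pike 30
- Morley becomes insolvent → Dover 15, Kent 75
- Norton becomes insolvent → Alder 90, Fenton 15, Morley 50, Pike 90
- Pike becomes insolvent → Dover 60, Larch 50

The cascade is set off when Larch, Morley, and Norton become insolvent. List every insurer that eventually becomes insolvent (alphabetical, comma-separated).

Larch, Morley, Norton, Pike

Round 1 — Larch, Morley, Norton become insolvent (initial).
  Alder: +90 → 90 < 100
  Calder: +35 → 35 < 100
  Dover: +15 → 15 < 80
  Fenton: +15 → 15 < 90
  Kent: +75 → 75 < 90
  Pike: +30+90 → 120 ≥ 30
Round 2 — Pike becomes insolvent.
  Dover: +60 → 75 < 80
No further insolvencies.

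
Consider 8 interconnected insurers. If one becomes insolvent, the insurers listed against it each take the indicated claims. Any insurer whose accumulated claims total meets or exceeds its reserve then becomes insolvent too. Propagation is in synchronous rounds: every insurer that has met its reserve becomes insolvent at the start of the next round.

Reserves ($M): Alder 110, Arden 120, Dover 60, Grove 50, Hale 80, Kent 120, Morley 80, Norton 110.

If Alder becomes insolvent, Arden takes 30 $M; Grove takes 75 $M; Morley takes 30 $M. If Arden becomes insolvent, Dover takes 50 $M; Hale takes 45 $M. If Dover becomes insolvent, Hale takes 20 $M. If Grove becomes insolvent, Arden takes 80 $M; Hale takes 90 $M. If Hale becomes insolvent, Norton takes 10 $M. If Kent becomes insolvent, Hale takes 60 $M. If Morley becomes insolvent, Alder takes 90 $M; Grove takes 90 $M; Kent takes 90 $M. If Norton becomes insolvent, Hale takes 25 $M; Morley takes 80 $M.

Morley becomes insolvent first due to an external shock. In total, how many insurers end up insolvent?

Round 1 — Morley becomes insolvent (initial).
  Alder: +90 → 90 < 110
  Grove: +90 → 90 ≥ 50
  Kent: +90 → 90 < 120
Round 2 — Grove becomes insolvent.
  Arden: +80 → 80 < 120
  Hale: +90 → 90 ≥ 80
Round 3 — Hale becomes insolvent.
  Norton: +10 → 10 < 110
No further insolvencies.

3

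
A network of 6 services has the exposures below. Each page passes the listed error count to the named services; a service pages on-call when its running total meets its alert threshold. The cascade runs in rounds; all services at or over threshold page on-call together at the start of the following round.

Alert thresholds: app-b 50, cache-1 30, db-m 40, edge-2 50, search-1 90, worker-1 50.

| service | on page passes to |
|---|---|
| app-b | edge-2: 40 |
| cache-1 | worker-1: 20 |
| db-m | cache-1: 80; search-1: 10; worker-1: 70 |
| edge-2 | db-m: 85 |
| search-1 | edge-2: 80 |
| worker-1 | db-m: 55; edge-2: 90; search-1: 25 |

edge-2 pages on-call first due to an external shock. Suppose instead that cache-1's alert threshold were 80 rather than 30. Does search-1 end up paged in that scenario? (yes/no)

no

With cache-1's alert threshold at 80:
Round 1 — edge-2 pages on-call (initial).
  db-m: +85 → 85 ≥ 40
Round 2 — db-m pages on-call.
  cache-1: +80 → 80 ≥ 80
  search-1: +10 → 10 < 90
  worker-1: +70 → 70 ≥ 50
Round 3 — cache-1, worker-1 page on-call.
  search-1: +25 → 35 < 90
No further pages.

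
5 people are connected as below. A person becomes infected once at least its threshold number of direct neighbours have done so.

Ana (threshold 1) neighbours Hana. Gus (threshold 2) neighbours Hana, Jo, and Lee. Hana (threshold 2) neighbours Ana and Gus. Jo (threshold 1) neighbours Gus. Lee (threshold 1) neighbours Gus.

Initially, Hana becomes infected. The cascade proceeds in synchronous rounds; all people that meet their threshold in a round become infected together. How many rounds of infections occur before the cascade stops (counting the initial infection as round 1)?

2

Round 1 — Hana becomes infected (initial).
Round 2 — checking thresholds:
  Ana: 1 of 1 neighbours ≥ 1, becomes infected.
  Gus: 1 of 3 neighbours < 2, holds.
Round 3 — no new infections; cascade stops.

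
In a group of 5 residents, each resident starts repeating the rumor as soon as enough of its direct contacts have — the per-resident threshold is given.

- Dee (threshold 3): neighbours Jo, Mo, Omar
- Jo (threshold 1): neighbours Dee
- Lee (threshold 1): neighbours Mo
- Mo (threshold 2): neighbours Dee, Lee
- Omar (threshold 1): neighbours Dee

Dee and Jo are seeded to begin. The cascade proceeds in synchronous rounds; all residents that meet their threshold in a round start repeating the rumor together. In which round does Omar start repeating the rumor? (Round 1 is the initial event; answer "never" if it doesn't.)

2

Round 1 — Dee, Jo start repeating the rumor (initial).
Round 2 — checking thresholds:
  Mo: 1 of 2 neighbours < 2, not yet.
  Omar: 1 of 1 neighbours ≥ 1, starts repeating the rumor.
Round 3 — no new spreads; cascade stops.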